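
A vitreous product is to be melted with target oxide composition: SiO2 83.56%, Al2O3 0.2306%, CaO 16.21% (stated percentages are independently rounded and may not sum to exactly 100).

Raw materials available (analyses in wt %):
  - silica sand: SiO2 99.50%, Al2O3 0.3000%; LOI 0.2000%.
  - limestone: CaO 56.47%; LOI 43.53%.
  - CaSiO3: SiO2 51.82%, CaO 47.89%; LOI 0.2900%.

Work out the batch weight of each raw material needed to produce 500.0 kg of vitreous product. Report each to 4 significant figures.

Full precision is maintained through the solve. The intermediate values are shown, with 4-significant-figure rounding, in the working; each reported value includes exactly one rounding; the derived quantities, which include the three compositions, yield, ignition loss, totals, net glass mass, are recomputed at full precision, precisely as stated by the question or the answer, from the batch weights per 500.0 kg of glass.
Oxide mass targets, per 500.0 kg vitreous product:
  SiO2: 83.56% × 500.0 = 417.8 kg
  Al2O3: 0.2306% × 500.0 = 1.153 kg
  CaO: 16.21% × 500.0 = 81.05 kg
Checking each oxide sum with the batch weights as given, at the basis given (sums match the target masses inside rounding margins):
  SiO2: 384.3·0.9950 + 68.29·0.5182 = 417.8 kg (target 417.8 kg)
  Al2O3: 384.3·0.003000 = 1.153 kg (target 1.153 kg)
  CaO: 85.61·0.5647 + 68.29·0.4789 = 81.05 kg (target 81.05 kg)
Glass mass check: total charge less LOI = 500.0 kg (summing oxide targets gives 500.0 kg; stated basis 500.0 kg — any gap is answer rounding).
Whole-batch sum: Σ batch = 538.2 kg; LOI loss = Σ batch·LOI = 38.23 kg; yield, glass over the total, = 92.90%.

Batch per 500.0 kg vitreous product:
  silica sand: 384.3 kg
  limestone: 85.61 kg
  CaSiO3: 68.29 kg
Total batch = 538.2 kg; LOI loss = 38.23 kg; yield = 92.90%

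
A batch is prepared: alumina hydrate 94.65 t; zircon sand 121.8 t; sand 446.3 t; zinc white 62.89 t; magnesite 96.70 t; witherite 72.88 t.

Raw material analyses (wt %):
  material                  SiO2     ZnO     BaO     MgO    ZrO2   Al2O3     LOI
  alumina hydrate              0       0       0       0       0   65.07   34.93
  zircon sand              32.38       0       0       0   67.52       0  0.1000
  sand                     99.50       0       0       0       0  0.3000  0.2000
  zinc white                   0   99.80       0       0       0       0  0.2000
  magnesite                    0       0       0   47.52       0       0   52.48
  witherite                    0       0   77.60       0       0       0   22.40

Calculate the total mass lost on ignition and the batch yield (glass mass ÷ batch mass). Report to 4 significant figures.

Working values are displayed, with 4-significant-figure rounding, as written; every computation keeps full precision throughout — each reported result is rounded once only. The derived quantities, which include totals, yield, six oxide percentages, LOI, glass mass, are rebuilt in full precision, as given in either problem or answer, using the weight values per 793.9 t of glass.
LOI of each material in turn:
  alumina hydrate: 94.65 × 0.3493 = 33.06 t
  zircon sand: 121.8 × 0.001000 = 0.1218 t
  sand: 446.3 × 0.002000 = 0.8926 t
  zinc white: 62.89 × 0.002000 = 0.1258 t
  magnesite: 96.70 × 0.5248 = 50.75 t
  witherite: 72.88 × 0.2240 = 16.33 t
Total LOI = 101.3 t
Glass = batch − LOI = 895.2 − 101.3 = 793.9 t

LOI loss = 101.3 t; glass = 793.9 t; yield = 88.69%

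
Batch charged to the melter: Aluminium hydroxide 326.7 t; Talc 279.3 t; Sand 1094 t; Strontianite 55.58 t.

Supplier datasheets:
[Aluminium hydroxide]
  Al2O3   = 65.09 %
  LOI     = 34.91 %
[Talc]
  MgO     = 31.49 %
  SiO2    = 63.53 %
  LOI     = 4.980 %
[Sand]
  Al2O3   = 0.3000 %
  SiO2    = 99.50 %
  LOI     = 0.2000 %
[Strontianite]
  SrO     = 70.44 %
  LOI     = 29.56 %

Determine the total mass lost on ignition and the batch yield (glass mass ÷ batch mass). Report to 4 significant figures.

LOI loss = 146.6 t; glass = 1609 t; yield = 91.65%

All arithmetic holds full float precision in every operation; mid-chain values are printed rounded to four significant figures when written out. Each reported result includes exactly one rounding; derived quantities (ignition loss, net glass mass, yield, totals, four oxide percentages) are re-derived at exact precision from the weighed amounts on 1609 t of glass, as written in question or answer.
Each material's LOI contribution:
  Aluminium hydroxide: 326.7 × 0.3491 = 114.1 t
  Talc: 279.3 × 0.04980 = 13.91 t
  Sand: 1094 × 0.002000 = 2.188 t
  Strontianite: 55.58 × 0.2956 = 16.43 t
Total LOI = 146.6 t
Glass = batch − LOI = 1756 − 146.6 = 1609 t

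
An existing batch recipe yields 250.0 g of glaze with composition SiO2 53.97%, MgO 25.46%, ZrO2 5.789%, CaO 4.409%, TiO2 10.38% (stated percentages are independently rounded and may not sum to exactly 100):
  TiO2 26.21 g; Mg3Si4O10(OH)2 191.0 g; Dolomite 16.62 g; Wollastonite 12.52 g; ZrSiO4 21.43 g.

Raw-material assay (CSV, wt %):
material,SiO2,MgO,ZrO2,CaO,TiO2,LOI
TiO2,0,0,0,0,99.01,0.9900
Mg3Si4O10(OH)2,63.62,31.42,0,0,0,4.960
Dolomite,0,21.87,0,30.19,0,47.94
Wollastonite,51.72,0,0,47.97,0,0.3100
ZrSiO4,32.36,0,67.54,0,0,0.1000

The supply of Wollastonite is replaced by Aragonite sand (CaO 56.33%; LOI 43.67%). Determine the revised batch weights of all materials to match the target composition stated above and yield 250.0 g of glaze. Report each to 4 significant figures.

Working values are printed rounded to 4 significant figures in the working — every computation maintains exact precision in all steps; exactly one rounding is applied to every reported number — derived quantities, which include the yield, LOI, five oxide percentages, the totals, net glass mass, are carried at full precision, exactly as shown in either problem or answer, from the weighed amounts on 250.0 g of glass.
Per-oxide target masses for 250.0 g glaze:
  SiO2: 53.97% × 250.0 = 134.9 g
  MgO: 25.46% × 250.0 = 63.65 g
  ZrO2: 5.789% × 250.0 = 14.47 g
  CaO: 4.409% × 250.0 = 11.02 g
  TiO2: 10.38% × 250.0 = 25.95 g
Verifying the oxide balance applying the batch weights above, versus the basis set out (target by target, the sums agree within answer rounding):
  SiO2: 201.2·0.6362 + 21.43·0.3236 = 134.9 g (target 134.9 g)
  MgO: 201.2·0.3142 + 2.008·0.2187 = 63.66 g (target 63.65 g)
  ZrO2: 21.43·0.6754 = 14.47 g (target 14.47 g)
  CaO: 2.008·0.3019 + 18.49·0.5633 = 11.02 g (target 11.02 g)
  TiO2: 26.21·0.9901 = 25.95 g (target 25.95 g)
Glass-mass closure: Σ batch − LOI loss = 250.0 g (the Σ of target masses is 250.0 g; against the stated basis, 250.0 g — deltas are rounding alone).
Summing the batch: Σ batch = 269.3 g; LOI loss = Σ batch·LOI = 19.30 g; as yield: glass ÷ batch → 92.84%.

Revised batch per 250.0 g glaze:
  TiO2: 26.21 g
  Mg3Si4O10(OH)2: 201.2 g
  Dolomite: 2.008 g
  Aragonite sand: 18.49 g
  ZrSiO4: 21.43 g
Total batch = 269.3 g; LOI loss = 19.30 g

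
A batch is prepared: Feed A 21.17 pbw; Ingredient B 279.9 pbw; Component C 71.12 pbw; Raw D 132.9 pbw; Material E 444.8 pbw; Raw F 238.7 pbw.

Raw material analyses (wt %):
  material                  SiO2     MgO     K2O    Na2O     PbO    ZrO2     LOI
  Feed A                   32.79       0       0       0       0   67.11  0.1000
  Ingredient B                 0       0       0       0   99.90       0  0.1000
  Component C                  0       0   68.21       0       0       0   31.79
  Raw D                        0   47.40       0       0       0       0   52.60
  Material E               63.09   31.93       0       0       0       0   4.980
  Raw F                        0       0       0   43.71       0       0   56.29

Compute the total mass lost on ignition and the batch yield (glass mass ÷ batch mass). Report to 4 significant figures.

The intermediate values are shown rounded to four significant digits alongside each step. Every computation holds exact precision at every stage — each reported value includes exactly one rounding — derived quantities are recomputed from the weighed amounts per 939.3 pbw of glass at full precision (glass mass, yield, ignition loss, the totals, the six compositions), as written in the problem or the answer.
Ignition loss by material:
  Feed A: 21.17 × 0.001000 = 0.02117 pbw
  Ingredient B: 279.9 × 0.001000 = 0.2799 pbw
  Component C: 71.12 × 0.3179 = 22.61 pbw
  Raw D: 132.9 × 0.5260 = 69.91 pbw
  Material E: 444.8 × 0.04980 = 22.15 pbw
  Raw F: 238.7 × 0.5629 = 134.4 pbw
Total LOI = 249.3 pbw
Glass = batch − LOI = 1189 − 249.3 = 939.3 pbw

LOI loss = 249.3 pbw; glass = 939.3 pbw; yield = 79.02%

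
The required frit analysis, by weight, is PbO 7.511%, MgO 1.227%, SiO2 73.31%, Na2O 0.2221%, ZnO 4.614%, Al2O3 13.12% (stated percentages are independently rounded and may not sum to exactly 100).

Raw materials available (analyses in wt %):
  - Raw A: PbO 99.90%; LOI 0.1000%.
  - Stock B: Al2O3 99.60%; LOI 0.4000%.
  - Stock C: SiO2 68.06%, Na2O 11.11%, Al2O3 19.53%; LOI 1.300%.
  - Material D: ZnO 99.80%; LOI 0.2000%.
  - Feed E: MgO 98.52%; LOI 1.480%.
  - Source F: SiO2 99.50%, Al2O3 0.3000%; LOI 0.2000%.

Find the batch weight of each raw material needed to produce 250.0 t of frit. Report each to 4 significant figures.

Mid-chain values are displayed rounded to four significant digits at each printed step. Exact precision is held through every step; exactly one rounding lands on every reported value; the derived quantities are recomputed in full precision (totals, glass mass, the yield, ignition loss, six oxide percentages) using the weight values at 250.0 t of glass, as quoted within the question or the answer.
Target oxide masses per 250.0 t frit:
  PbO: 7.511% × 250.0 = 18.78 t
  MgO: 1.227% × 250.0 = 3.068 t
  SiO2: 73.31% × 250.0 = 183.3 t
  Na2O: 0.2221% × 250.0 = 0.5552 t
  ZnO: 4.614% × 250.0 = 11.54 t
  Al2O3: 13.12% × 250.0 = 32.80 t
Sums-versus-targets review working from each reported weight, at the basis given (every target is met by its sum up to rounding of the answer):
  PbO: 18.80·0.9990 = 18.78 t (target 18.78 t)
  MgO: 3.114·0.9852 = 3.068 t (target 3.068 t)
  SiO2: 4.998·0.6806 + 180.8·0.9950 = 183.3 t (target 183.3 t)
  Na2O: 4.998·0.1111 = 0.5553 t (target 0.5552 t)
  ZnO: 11.56·0.9980 = 11.54 t (target 11.54 t)
  Al2O3: 31.41·0.9960 + 4.998·0.1953 + 180.8·0.003000 = 32.80 t (target 32.80 t)
Glass-mass closure: batch Σ − ignition loss = 250.0 t (targets for the oxides total 250.0 t; basis as stated: 250.0 t — rounding explains the deltas).
Total batch = Σ batch = 250.7 t; ignition loss, Σ(batch × LOI) = 0.6402 t; yield = glass ÷ total batch = 99.74%.

Batch per 250.0 t frit:
  Raw A: 18.80 t
  Stock B: 31.41 t
  Stock C: 4.998 t
  Material D: 11.56 t
  Feed E: 3.114 t
  Source F: 180.8 t
Total batch = 250.7 t; LOI loss = 0.6402 t; yield = 99.74%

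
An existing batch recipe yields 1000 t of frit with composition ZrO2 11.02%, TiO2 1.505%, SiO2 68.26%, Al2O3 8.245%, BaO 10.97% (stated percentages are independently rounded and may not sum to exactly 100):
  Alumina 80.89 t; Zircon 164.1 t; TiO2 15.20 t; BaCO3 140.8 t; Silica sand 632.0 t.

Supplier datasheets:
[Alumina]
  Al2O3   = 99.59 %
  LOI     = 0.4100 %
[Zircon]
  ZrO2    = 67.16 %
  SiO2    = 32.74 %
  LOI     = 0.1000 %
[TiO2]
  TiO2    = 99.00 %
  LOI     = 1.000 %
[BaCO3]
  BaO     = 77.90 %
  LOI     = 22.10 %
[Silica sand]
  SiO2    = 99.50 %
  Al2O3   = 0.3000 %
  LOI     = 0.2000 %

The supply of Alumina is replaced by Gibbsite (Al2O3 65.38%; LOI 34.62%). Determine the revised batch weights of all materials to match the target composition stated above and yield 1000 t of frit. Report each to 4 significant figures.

Values along the way are printed (rounded to four significant figures) when written out. The whole derivation holds exact precision through every step; each reported value receives exactly one rounding — all derived quantities, including yield, ignition loss, net glass mass, five oxide percentages, the totals, are re-derived from the weighed amounts on 1000 t of glass in full float precision, as quoted within the problem or answer text.
Target oxide masses per 1000 t frit:
  ZrO2: 11.02% × 1000 = 110.2 t
  TiO2: 1.505% × 1000 = 15.05 t
  SiO2: 68.26% × 1000 = 682.6 t
  Al2O3: 8.245% × 1000 = 82.45 t
  BaO: 10.97% × 1000 = 109.7 t
Mass-balance tally per oxide with the batch weights as given, on the stated basis (every target is met by its sum exact up to rounding of places):
  ZrO2: 164.1·0.6716 = 110.2 t (target 110.2 t)
  TiO2: 15.20·0.9900 = 15.05 t (target 15.05 t)
  SiO2: 164.1·0.3274 + 632.0·0.9950 = 682.6 t (target 682.6 t)
  Al2O3: 123.2·0.6538 + 632.0·0.003000 = 82.44 t (target 82.45 t)
  BaO: 140.8·0.7790 = 109.7 t (target 109.7 t)
Glass mass check: total charge less LOI = 1000 t (the targets, summed, come to 1000 t; against the stated basis, 1000 t — gaps are rounding artifacts).
Total batch = Σ batch = 1075 t; LOI loss = Σ batch·LOI = 75.35 t; yield: glass divided by total = 92.99%.

Revised batch per 1000 t frit:
  Gibbsite: 123.2 t
  Zircon: 164.1 t
  TiO2: 15.20 t
  BaCO3: 140.8 t
  Silica sand: 632.0 t
Total batch = 1075 t; LOI loss = 75.35 t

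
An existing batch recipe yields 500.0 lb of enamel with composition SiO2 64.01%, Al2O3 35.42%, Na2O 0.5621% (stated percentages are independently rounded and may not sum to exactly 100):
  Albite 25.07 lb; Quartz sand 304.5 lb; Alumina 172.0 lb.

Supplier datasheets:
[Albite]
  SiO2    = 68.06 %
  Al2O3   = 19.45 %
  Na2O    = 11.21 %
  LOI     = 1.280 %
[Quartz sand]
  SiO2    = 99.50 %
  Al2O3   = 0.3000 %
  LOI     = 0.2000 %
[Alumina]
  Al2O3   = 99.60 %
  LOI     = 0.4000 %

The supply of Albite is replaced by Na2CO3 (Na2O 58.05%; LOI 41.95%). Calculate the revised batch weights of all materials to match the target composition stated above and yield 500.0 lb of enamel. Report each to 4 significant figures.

Revised batch per 500.0 lb enamel:
  Na2CO3: 4.842 lb
  Quartz sand: 321.7 lb
  Alumina: 176.8 lb
Total batch = 503.3 lb; LOI loss = 3.382 lb

Every computation keeps full float precision through every step — in-progress results are rounded off to 4 significant figures as shown — a single rounding finalizes each reported value. Derived quantities, which include totals, net glass mass, three oxide percentages, the yield, ignition loss, are recomputed at full precision, precisely as stated by the problem or answer text, from the weighed amounts at 500.0 lb of glass.
Oxide mass targets, per 500.0 lb enamel:
  SiO2: 64.01% × 500.0 = 320.0 lb
  Al2O3: 35.42% × 500.0 = 177.1 lb
  Na2O: 0.5621% × 500.0 = 2.810 lb
A balance pass over the oxides, working from each reported weight, per the basis as stated (sums match the target masses up to rounding of the answer):
  SiO2: 321.7·0.9950 = 320.1 lb (target 320.0 lb)
  Al2O3: 321.7·0.003000 + 176.8·0.9960 = 177.1 lb (target 177.1 lb)
  Na2O: 4.842·0.5805 = 2.811 lb (target 2.810 lb)
Glass-mass bookkeeping: total charge less LOI = 500.0 lb (oxide target masses add up to 500.0 lb; versus the stated basis of 500.0 lb — rounding explains the deltas).
Whole-batch sum: Σ batch = 503.3 lb; LOI removed, Σ of batch·LOI: 3.382 lb; yield = glass ÷ total batch = 99.33%.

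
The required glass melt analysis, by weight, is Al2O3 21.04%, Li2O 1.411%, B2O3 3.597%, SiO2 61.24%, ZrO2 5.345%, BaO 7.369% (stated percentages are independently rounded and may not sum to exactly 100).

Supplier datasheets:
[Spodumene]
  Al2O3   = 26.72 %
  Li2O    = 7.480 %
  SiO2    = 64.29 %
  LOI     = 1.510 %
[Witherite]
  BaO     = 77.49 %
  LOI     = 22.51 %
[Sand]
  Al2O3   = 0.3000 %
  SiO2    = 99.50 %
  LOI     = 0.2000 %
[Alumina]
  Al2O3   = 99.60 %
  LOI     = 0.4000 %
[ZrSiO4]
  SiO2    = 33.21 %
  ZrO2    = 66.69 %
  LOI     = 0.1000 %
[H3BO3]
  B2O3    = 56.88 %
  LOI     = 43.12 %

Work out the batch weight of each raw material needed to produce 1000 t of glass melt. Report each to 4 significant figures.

Batch per 1000 t glass melt:
  Spodumene: 188.6 t
  Witherite: 95.10 t
  Sand: 466.8 t
  Alumina: 159.2 t
  ZrSiO4: 80.15 t
  H3BO3: 63.24 t
Total batch = 1053 t; LOI loss = 53.17 t; yield = 94.95%

All internal work holds full precision end to end — the intermediate values are displayed (rounded to 4 significant digits) on the page — each reported figure takes a single rounding — derived quantities are carried at full precision (the totals, six oxide percentages, the yield, LOI, net glass mass) starting from the weights on 1000 t of glass, as they appear in the question or the answer.
The oxide mass targets at 1000 t glass melt:
  Al2O3: 21.04% × 1000 = 210.4 t
  Li2O: 1.411% × 1000 = 14.11 t
  B2O3: 3.597% × 1000 = 35.97 t
  SiO2: 61.24% × 1000 = 612.4 t
  ZrO2: 5.345% × 1000 = 53.45 t
  BaO: 7.369% × 1000 = 73.69 t
Oxide-by-oxide audit from the weights as reported, for the quoted basis mass (sums match the target masses given rounding of the digits):
  Al2O3: 188.6·0.2672 + 466.8·0.003000 + 159.2·0.9960 = 210.4 t (target 210.4 t)
  Li2O: 188.6·0.07480 = 14.11 t (target 14.11 t)
  B2O3: 63.24·0.5688 = 35.97 t (target 35.97 t)
  SiO2: 188.6·0.6429 + 466.8·0.9950 + 80.15·0.3321 = 612.3 t (target 612.4 t)
  ZrO2: 80.15·0.6669 = 53.45 t (target 53.45 t)
  BaO: 95.10·0.7749 = 73.69 t (target 73.69 t)
Glass mass check: batch total minus LOI = 999.9 t (per-oxide target masses sum to 1000 t; stated basis 1000 t — deltas are rounding alone).
Summing the batch: Σ batch = 1053 t; the LOI term Σ batch·LOI equals 53.17 t; the yield ratio, glass ÷ batch: 94.95%.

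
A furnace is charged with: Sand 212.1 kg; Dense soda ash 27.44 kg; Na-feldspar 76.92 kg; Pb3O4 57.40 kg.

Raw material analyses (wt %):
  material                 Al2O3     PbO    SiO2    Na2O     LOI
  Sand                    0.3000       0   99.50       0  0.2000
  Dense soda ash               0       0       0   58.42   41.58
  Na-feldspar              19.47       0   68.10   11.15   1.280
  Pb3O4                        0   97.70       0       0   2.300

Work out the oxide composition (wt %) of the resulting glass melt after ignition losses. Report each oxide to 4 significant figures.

Glass mass = 359.7 kg (batch 373.9 − LOI 14.14).
Composition: Al2O3 4.340%, PbO 15.59%, SiO2 73.23%, Na2O 6.841%

Exact precision is maintained through every step — the intermediate values appear (rounded to 4 significant figures) at each printed step; every reported number receives exactly one rounding — all derived quantities (the four compositions, yield, totals, glass mass, ignition loss) are recomputed at exact precision starting from the weights per 359.7 kg of glass as quoted within problem or answer.
Oxide-by-oxide delivered mass:
  Al2O3: 212.1·0.003000 + 76.92·0.1947 = 15.61 kg
  PbO: 57.40·0.9770 = 56.08 kg
  SiO2: 212.1·0.9950 + 76.92·0.6810 = 263.4 kg
  Na2O: 27.44·0.5842 + 76.92·0.1115 = 24.61 kg
LOI: 212.1·0.002000 + 27.44·0.4158 + 76.92·0.01280 + 57.40·0.02300 = 14.14 kg
Glass mass = batch − LOI = 373.9 − 14.14 = 359.7 kg (the oxide masses sum to this)
each oxide over glass, ×100, is wt %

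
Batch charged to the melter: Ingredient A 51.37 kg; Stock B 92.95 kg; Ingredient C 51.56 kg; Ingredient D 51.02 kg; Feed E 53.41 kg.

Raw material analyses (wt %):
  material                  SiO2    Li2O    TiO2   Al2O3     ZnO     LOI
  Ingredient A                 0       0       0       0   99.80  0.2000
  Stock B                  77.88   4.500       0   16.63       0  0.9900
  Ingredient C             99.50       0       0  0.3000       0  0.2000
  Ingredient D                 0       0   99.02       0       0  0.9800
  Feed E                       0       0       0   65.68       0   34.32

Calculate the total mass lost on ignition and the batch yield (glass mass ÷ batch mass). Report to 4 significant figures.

LOI loss = 19.96 kg; glass = 280.4 kg; yield = 93.35%

Every computation maintains full precision throughout; in-progress results are printed, rounded to 4 significant digits, in the working. Every reported value is rounded just once — all derived quantities (the totals, the five compositions, the yield, glass mass, ignition loss) are carried at exact precision starting from the weights at 280.4 kg of glass as given in the problem or answer text.
Loss on ignition, line by line:
  Ingredient A: 51.37 × 0.002000 = 0.1027 kg
  Stock B: 92.95 × 0.009900 = 0.9202 kg
  Ingredient C: 51.56 × 0.002000 = 0.1031 kg
  Ingredient D: 51.02 × 0.009800 = 0.5000 kg
  Feed E: 53.41 × 0.3432 = 18.33 kg
Total LOI = 19.96 kg
Glass = batch − LOI = 300.3 − 19.96 = 280.4 kg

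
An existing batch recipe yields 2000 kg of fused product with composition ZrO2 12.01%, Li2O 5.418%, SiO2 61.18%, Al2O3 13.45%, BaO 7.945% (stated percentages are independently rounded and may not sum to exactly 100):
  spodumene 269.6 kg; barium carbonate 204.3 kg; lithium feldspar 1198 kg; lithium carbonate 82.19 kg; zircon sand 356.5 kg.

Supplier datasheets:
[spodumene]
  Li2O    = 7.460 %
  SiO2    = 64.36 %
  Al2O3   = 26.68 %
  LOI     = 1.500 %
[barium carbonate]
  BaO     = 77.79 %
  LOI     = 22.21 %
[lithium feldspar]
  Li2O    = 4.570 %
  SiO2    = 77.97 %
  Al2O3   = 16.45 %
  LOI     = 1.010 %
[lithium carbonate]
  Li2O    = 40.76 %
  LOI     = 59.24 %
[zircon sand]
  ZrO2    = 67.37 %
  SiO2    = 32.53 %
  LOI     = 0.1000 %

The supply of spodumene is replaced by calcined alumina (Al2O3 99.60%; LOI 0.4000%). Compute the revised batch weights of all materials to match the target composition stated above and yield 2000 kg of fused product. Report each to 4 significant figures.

Revised batch per 2000 kg fused product:
  calcined alumina: 35.46 kg
  barium carbonate: 204.3 kg
  lithium feldspar: 1421 kg
  lithium carbonate: 106.6 kg
  zircon sand: 356.5 kg
Total batch = 2124 kg; LOI loss = 123.4 kg

Each numeric step carries exact precision at every stage; intermediates are shown (rounded to 4 significant figures) at each printed step — exactly one rounding is applied to each reported result; derived quantities (ignition loss, yield, the five compositions, net glass mass, the totals) are rebuilt from the batch weights at 2000 kg of glass at full float precision, exactly as printed in the problem or answer text.
Target masses of each oxide per 2000 kg fused product:
  ZrO2: 12.01% × 2000 = 240.2 kg
  Li2O: 5.418% × 2000 = 108.4 kg
  SiO2: 61.18% × 2000 = 1224 kg
  Al2O3: 13.45% × 2000 = 269.0 kg
  BaO: 7.945% × 2000 = 158.9 kg
Mass-balance tally per oxide applying the batch weights above, on the stated basis (target by target, the sums agree modulo rounding of the values):
  ZrO2: 356.5·0.6737 = 240.2 kg (target 240.2 kg)
  Li2O: 1421·0.04570 + 106.6·0.4076 = 108.4 kg (target 108.4 kg)
  SiO2: 1421·0.7797 + 356.5·0.3253 = 1224 kg (target 1224 kg)
  Al2O3: 35.46·0.9960 + 1421·0.1645 = 269.1 kg (target 269.0 kg)
  BaO: 204.3·0.7779 = 158.9 kg (target 158.9 kg)
Glass-mass bookkeeping: the batch minus its LOI: 2000 kg (oxide target masses add up to 2000 kg; stated basis 2000 kg — rounding explains the deltas).
Batch grand total — Σ batch = 2124 kg; ignition loss, Σ(batch × LOI) = 123.4 kg; yield: glass divided by total = 94.19%.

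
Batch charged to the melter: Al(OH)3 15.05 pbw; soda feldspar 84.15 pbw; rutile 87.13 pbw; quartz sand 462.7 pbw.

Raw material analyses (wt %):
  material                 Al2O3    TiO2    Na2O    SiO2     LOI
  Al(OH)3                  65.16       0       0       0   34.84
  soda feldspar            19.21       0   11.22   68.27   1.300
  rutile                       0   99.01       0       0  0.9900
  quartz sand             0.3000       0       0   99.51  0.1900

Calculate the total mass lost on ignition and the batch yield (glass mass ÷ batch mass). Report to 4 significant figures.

Intermediates are printed rounded to four significant figures when written out. All internal work carries exact precision from first step to last — every reported number takes a single rounding. All derived quantities, which include the yield, ignition loss, glass mass, four oxide percentages, the totals, are computed in exact precision, as given in problem or answer, from the batch weights on 641.0 pbw of glass.
Loss on ignition, line by line:
  Al(OH)3: 15.05 × 0.3484 = 5.243 pbw
  soda feldspar: 84.15 × 0.01300 = 1.094 pbw
  rutile: 87.13 × 0.009900 = 0.8626 pbw
  quartz sand: 462.7 × 0.001900 = 0.8791 pbw
Total LOI = 8.079 pbw
Glass = batch − LOI = 649.0 − 8.079 = 641.0 pbw

LOI loss = 8.079 pbw; glass = 641.0 pbw; yield = 98.76%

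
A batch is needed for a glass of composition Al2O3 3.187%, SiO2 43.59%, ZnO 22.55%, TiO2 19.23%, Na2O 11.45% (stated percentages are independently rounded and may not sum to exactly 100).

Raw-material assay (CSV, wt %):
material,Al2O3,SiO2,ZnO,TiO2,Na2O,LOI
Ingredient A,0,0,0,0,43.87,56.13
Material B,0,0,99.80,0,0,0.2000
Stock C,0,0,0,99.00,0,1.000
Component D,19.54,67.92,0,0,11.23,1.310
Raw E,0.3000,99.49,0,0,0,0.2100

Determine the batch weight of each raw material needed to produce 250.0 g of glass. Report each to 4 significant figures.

The intermediate values appear rounded to four significant figures as written. Each numeric step maintains full precision in all steps. Each reported number takes a single rounding; derived quantities (yield, net glass mass, the five compositions, LOI, totals) are computed at full precision from the weighed amounts on 250.0 g of glass, as written in question or answer.
Target masses of each oxide per 250.0 g glass:
  Al2O3: 3.187% × 250.0 = 7.968 g
  SiO2: 43.59% × 250.0 = 109.0 g
  ZnO: 22.55% × 250.0 = 56.38 g
  TiO2: 19.23% × 250.0 = 48.08 g
  Na2O: 11.45% × 250.0 = 28.62 g
Mass-balance tally per oxide from the weights as reported, against the basis in use (target by target, the sums agree modulo rounding of the values):
  Al2O3: 39.51·0.1954 + 82.56·0.003000 = 7.968 g (target 7.968 g)
  SiO2: 39.51·0.6792 + 82.56·0.9949 = 109.0 g (target 109.0 g)
  ZnO: 56.49·0.9980 = 56.38 g (target 56.38 g)
  TiO2: 48.56·0.9900 = 48.07 g (target 48.08 g)
  Na2O: 55.14·0.4387 + 39.51·0.1123 = 28.63 g (target 28.62 g)
Consistency of the glass mass: the batch minus its LOI: 250.0 g (per-oxide target masses sum to 250.0 g; stated basis 250.0 g — differing by rounding only).
Total batch = Σ batch = 282.3 g; loss to ignition Σ batch·LOI = 32.24 g; yield: glass divided by total = 88.58%.

Batch per 250.0 g glass:
  Ingredient A: 55.14 g
  Material B: 56.49 g
  Stock C: 48.56 g
  Component D: 39.51 g
  Raw E: 82.56 g
Total batch = 282.3 g; LOI loss = 32.24 g; yield = 88.58%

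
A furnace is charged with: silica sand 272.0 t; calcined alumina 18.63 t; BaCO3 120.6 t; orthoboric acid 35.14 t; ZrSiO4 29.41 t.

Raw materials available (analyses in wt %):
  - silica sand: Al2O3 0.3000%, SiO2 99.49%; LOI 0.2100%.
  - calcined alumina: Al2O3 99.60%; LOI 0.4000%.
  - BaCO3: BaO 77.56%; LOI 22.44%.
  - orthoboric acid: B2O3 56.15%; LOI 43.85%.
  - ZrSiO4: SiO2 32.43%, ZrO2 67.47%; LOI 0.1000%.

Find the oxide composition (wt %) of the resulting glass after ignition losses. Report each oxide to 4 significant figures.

Values along the way are printed (rounded to four significant figures) across the worked steps; every computation maintains full float precision all the way through — exactly one rounding goes into every reported value; all derived quantities are computed starting from the weights for 432.6 t of glass in exact precision (the yield, totals, five oxide percentages, ignition loss, net glass mass), as they appear in the problem or the answer.
Oxide masses out of the charge:
  B2O3: 35.14·0.5615 = 19.73 t
  BaO: 120.6·0.7756 = 93.54 t
  Al2O3: 272.0·0.003000 + 18.63·0.9960 = 19.37 t
  SiO2: 272.0·0.9949 + 29.41·0.3243 = 280.2 t
  ZrO2: 29.41·0.6747 = 19.84 t
LOI: 272.0·0.002100 + 18.63·0.004000 + 120.6·0.2244 + 35.14·0.4385 + 29.41·0.001000 = 43.15 t
batch − LOI leaves glass = 475.8 − 43.15 = 432.6 t (the oxide masses sum to this)
each wt % is 100 × oxide ÷ glass

Glass mass = 432.6 t (batch 475.8 − LOI 43.15).
Composition: B2O3 4.561%, BaO 21.62%, Al2O3 4.478%, SiO2 64.75%, ZrO2 4.587%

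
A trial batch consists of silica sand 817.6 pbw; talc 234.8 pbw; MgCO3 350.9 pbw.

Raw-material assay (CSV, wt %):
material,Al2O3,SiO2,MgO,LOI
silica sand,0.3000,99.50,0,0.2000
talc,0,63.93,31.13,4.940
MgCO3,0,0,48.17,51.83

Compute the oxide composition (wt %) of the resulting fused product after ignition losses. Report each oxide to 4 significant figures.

Glass mass = 1208 pbw (batch 1403 − LOI 195.1).
Composition: Al2O3 0.2030%, SiO2 79.76%, MgO 20.04%

The working math carries full precision in all steps — in-progress results are shown (rounded to 4 significant digits) in the printout. Each reported value is rounded a single time. All derived quantities, which include the yield, LOI, three oxide percentages, net glass mass, totals, are computed in exact precision, as set out in the question or the answer, from the batch weights at 1208 pbw of glass.
What the batch supplies per oxide:
  Al2O3: 817.6·0.003000 = 2.453 pbw
  SiO2: 817.6·0.9950 + 234.8·0.6393 = 963.6 pbw
  MgO: 234.8·0.3113 + 350.9·0.4817 = 242.1 pbw
LOI: 817.6·0.002000 + 234.8·0.04940 + 350.9·0.5183 = 195.1 pbw
Glass = total batch minus LOI = 1403 − 195.1 = 1208 pbw (= Σ oxide masses)
each oxide over glass, ×100, is wt %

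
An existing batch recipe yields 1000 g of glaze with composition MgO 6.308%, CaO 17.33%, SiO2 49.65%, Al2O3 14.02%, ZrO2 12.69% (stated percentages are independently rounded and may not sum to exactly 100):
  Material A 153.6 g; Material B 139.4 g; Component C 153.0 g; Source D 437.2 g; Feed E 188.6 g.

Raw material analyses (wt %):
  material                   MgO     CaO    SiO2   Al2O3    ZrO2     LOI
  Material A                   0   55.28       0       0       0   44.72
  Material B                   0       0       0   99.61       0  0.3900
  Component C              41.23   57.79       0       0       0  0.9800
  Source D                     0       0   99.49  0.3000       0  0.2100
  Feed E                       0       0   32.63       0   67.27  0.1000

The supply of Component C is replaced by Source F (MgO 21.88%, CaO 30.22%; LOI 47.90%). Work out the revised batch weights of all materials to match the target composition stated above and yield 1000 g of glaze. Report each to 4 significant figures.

Mid-chain values are printed rounded to four significant figures between the steps; all internal work runs at full precision at all times. Every reported figure takes a single rounding. The derived quantities, including five oxide percentages, glass mass, totals, the yield, LOI, are computed from the batch weights at 1000 g of glass in exact precision, as set out in either problem or answer.
Per-oxide target masses for 1000 g glaze:
  MgO: 6.308% × 1000 = 63.08 g
  CaO: 17.33% × 1000 = 173.3 g
  SiO2: 49.65% × 1000 = 496.5 g
  Al2O3: 14.02% × 1000 = 140.2 g
  ZrO2: 12.69% × 1000 = 126.9 g
Verifying the oxide balance from the weights as reported, against the basis in use (every target is met by its sum modulo rounding of the values):
  MgO: 288.3·0.2188 = 63.08 g (target 63.08 g)
  CaO: 155.9·0.5528 + 288.3·0.3022 = 173.3 g (target 173.3 g)
  SiO2: 437.2·0.9949 + 188.6·0.3263 = 496.5 g (target 496.5 g)
  Al2O3: 139.4·0.9961 + 437.2·0.003000 = 140.2 g (target 140.2 g)
  ZrO2: 188.6·0.6727 = 126.9 g (target 126.9 g)
Auditing the glass mass value: the batch minus its LOI: 999.9 g (oxide target masses add up to 1000 g; with the basis standing at 1000 g — a pure rounding effect).
Whole-batch sum: Σ batch = 1209 g; ignition loss, Σ(batch × LOI) = 209.5 g; yield, glass over the total, = 82.68%.

Revised batch per 1000 g glaze:
  Material A: 155.9 g
  Material B: 139.4 g
  Source F: 288.3 g
  Source D: 437.2 g
  Feed E: 188.6 g
Total batch = 1209 g; LOI loss = 209.5 g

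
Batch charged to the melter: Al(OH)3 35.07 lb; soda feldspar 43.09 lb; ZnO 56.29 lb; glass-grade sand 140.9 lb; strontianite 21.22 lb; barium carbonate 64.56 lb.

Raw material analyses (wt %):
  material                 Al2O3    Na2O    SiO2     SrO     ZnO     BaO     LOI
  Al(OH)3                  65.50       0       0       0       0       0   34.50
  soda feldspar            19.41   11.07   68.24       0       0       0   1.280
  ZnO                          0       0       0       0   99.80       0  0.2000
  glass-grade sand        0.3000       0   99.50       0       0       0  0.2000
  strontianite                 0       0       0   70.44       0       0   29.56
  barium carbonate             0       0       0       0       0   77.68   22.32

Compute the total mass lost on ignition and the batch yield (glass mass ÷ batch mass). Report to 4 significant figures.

LOI loss = 33.73 lb; glass = 327.4 lb; yield = 90.66%

The working math maintains full precision in all steps — in-progress results are displayed (rounded to 4 significant digits) in the printout — each reported value includes exactly one rounding; all derived quantities are carried from the batch weights at 327.4 lb of glass at full float precision (totals, six oxide percentages, net glass mass, ignition loss, the yield) exactly as printed in either problem or answer.
Per-material ignition loss:
  Al(OH)3: 35.07 × 0.3450 = 12.10 lb
  soda feldspar: 43.09 × 0.01280 = 0.5516 lb
  ZnO: 56.29 × 0.002000 = 0.1126 lb
  glass-grade sand: 140.9 × 0.002000 = 0.2818 lb
  strontianite: 21.22 × 0.2956 = 6.273 lb
  barium carbonate: 64.56 × 0.2232 = 14.41 lb
Total LOI = 33.73 lb
Glass = batch − LOI = 361.1 − 33.73 = 327.4 lb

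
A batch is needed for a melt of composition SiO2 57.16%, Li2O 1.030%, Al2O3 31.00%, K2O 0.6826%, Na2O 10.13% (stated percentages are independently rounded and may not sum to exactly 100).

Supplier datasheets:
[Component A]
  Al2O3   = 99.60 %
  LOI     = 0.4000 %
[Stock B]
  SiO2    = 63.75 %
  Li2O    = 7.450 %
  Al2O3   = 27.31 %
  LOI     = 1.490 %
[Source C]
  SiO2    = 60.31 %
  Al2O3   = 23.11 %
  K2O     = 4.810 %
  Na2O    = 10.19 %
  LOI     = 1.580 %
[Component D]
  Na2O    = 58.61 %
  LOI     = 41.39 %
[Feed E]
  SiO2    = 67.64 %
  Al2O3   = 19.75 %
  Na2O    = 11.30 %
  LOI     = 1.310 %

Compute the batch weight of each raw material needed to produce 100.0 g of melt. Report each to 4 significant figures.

Intermediates appear, with 4-significant-digit rounding, when written out — the working math runs at full float precision in every operation — exactly one rounding goes into every reported figure; the derived quantities (yield, five oxide percentages, LOI, the totals, net glass mass) are carried in full precision starting from the weights per 100.0 g of glass precisely as stated by the problem or the answer.
Per-oxide target masses for 100.0 g melt:
  SiO2: 57.16% × 100.0 = 57.16 g
  Li2O: 1.030% × 100.0 = 1.030 g
  Al2O3: 31.00% × 100.0 = 31.00 g
  K2O: 0.6826% × 100.0 = 0.6826 g
  Na2O: 10.13% × 100.0 = 10.13 g
Balance tally, oxide-wise, per the reported batch figures, versus the basis set out (delivered sums recover each target exact up to rounding of places):
  SiO2: 13.83·0.6375 + 14.19·0.6031 + 58.82·0.6764 = 57.16 g (target 57.16 g)
  Li2O: 13.83·0.07450 = 1.030 g (target 1.030 g)
  Al2O3: 12.38·0.9960 + 13.83·0.2731 + 14.19·0.2311 + 58.82·0.1975 = 31.00 g (target 31.00 g)
  K2O: 14.19·0.04810 = 0.6825 g (target 0.6826 g)
  Na2O: 14.19·0.1019 + 3.475·0.5861 + 58.82·0.1130 = 10.13 g (target 10.13 g)
Glass-mass sanity pass: the batch minus its LOI: 100.0 g (targets for the oxides total 100.0 g; the stated basis being 100.0 g — rounding explains the deltas).
Summing the batch: Σ batch = 102.7 g; the LOI term Σ batch·LOI equals 2.689 g; the yield ratio, glass ÷ batch: 97.38%.

Batch per 100.0 g melt:
  Component A: 12.38 g
  Stock B: 13.83 g
  Source C: 14.19 g
  Component D: 3.475 g
  Feed E: 58.82 g
Total batch = 102.7 g; LOI loss = 2.689 g; yield = 97.38%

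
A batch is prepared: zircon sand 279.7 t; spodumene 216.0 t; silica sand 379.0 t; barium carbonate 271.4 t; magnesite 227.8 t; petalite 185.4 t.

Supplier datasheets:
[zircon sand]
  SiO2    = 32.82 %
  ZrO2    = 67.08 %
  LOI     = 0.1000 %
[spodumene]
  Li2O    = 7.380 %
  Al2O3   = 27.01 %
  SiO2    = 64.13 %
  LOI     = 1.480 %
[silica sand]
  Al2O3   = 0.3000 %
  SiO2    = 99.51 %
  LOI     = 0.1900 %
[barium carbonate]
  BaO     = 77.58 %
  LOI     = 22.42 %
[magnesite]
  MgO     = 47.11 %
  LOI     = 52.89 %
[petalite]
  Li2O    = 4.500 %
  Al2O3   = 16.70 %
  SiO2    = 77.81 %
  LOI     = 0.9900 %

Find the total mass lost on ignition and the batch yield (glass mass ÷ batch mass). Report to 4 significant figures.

LOI loss = 187.4 t; glass = 1372 t; yield = 87.98%

Each numeric step maintains exact precision through the solve; intermediates are printed, with 4-significant-figure rounding, at each printed step. Every reported figure is rounded once only; all derived quantities (six oxide percentages, LOI, totals, the yield, net glass mass) are rebuilt starting from the weights per 1372 t of glass in exact precision, as they appear in the problem or the answer.
Per-material ignition loss:
  zircon sand: 279.7 × 0.001000 = 0.2797 t
  spodumene: 216.0 × 0.01480 = 3.197 t
  silica sand: 379.0 × 0.001900 = 0.7201 t
  barium carbonate: 271.4 × 0.2242 = 60.85 t
  magnesite: 227.8 × 0.5289 = 120.5 t
  petalite: 185.4 × 0.009900 = 1.835 t
Total LOI = 187.4 t
Glass = batch − LOI = 1559 − 187.4 = 1372 t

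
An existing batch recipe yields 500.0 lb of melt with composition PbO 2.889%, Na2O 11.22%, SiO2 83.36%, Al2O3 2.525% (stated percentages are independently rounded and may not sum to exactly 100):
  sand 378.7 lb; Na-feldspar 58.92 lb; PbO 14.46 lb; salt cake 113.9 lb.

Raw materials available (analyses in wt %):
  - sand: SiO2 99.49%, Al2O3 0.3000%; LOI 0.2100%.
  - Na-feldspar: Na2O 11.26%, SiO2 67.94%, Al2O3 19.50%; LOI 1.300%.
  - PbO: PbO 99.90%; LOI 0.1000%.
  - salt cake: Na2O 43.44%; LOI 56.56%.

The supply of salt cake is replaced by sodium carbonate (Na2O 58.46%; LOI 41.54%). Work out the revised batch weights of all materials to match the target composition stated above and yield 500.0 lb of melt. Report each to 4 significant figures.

Revised batch per 500.0 lb melt:
  sand: 378.7 lb
  Na-feldspar: 58.92 lb
  PbO: 14.46 lb
  sodium carbonate: 84.61 lb
Total batch = 536.7 lb; LOI loss = 36.72 lb

In-progress results appear (rounded to 4 significant figures) at each printed step — full precision is held at all times. Each reported figure carries a single rounding — the derived quantities, including the totals, glass mass, yield, the four compositions, LOI, are carried from the weighed amounts for 500.0 lb of glass in full float precision, as they appear in the problem or answer text.
Target oxide masses per 500.0 lb melt:
  PbO: 2.889% × 500.0 = 14.44 lb
  Na2O: 11.22% × 500.0 = 56.10 lb
  SiO2: 83.36% × 500.0 = 416.8 lb
  Al2O3: 2.525% × 500.0 = 12.62 lb
Checking each oxide sum using the reported weights, at the basis given (delivered sums recover each target net of answer rounding effects):
  PbO: 14.46·0.9990 = 14.45 lb (target 14.44 lb)
  Na2O: 58.92·0.1126 + 84.61·0.5846 = 56.10 lb (target 56.10 lb)
  SiO2: 378.7·0.9949 + 58.92·0.6794 = 416.8 lb (target 416.8 lb)
  Al2O3: 378.7·0.003000 + 58.92·0.1950 = 12.63 lb (target 12.62 lb)
Mass balance on the glass: batch Σ − ignition loss = 500.0 lb (the targets, summed, come to 500.0 lb; stated basis 500.0 lb — differing by rounding only).
Whole-batch sum: Σ batch = 536.7 lb; ignition loss, Σ(batch × LOI) = 36.72 lb; as yield: glass ÷ batch → 93.16%.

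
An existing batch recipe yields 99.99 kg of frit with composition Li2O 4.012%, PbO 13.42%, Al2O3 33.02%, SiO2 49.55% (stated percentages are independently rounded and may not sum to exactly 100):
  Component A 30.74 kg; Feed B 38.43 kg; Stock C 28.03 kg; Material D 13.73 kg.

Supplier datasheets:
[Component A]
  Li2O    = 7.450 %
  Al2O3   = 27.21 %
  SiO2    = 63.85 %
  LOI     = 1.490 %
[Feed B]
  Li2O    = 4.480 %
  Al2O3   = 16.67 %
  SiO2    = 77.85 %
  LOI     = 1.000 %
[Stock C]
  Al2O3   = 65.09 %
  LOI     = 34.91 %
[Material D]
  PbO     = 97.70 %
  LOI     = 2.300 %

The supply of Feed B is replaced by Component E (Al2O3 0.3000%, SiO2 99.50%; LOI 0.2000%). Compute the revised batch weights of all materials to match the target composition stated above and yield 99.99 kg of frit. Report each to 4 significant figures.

Revised batch per 99.99 kg frit:
  Component A: 53.85 kg
  Component E: 15.24 kg
  Stock C: 28.14 kg
  Material D: 13.73 kg
Total batch = 111.0 kg; LOI loss = 10.97 kg

Full float precision is held through every step — mid-chain values are shown (rounded to 4 significant figures) between the steps; exactly one rounding is applied to each reported number; derived quantities are carried in full precision (LOI, totals, net glass mass, the yield, the four compositions) using the weight values for 99.99 kg of glass, exactly as printed in either problem or answer.
Oxide-by-oxide targets in 99.99 kg frit:
  Li2O: 4.012% × 99.99 = 4.012 kg
  PbO: 13.42% × 99.99 = 13.42 kg
  Al2O3: 33.02% × 99.99 = 33.02 kg
  SiO2: 49.55% × 99.99 = 49.55 kg
Balance tally, oxide-wise, working from each reported weight, against the basis in use (target by target, the sums agree up to rounding of the answer):
  Li2O: 53.85·0.07450 = 4.012 kg (target 4.012 kg)
  PbO: 13.73·0.9770 = 13.41 kg (target 13.42 kg)
  Al2O3: 53.85·0.2721 + 15.24·0.003000 + 28.14·0.6509 = 33.01 kg (target 33.02 kg)
  SiO2: 53.85·0.6385 + 15.24·0.9950 = 49.55 kg (target 49.55 kg)
Mass balance on the glass: whole batch net of LOI = 99.99 kg (per-oxide target masses sum to 99.99 kg; the stated basis being 99.99 kg — rounding explains the deltas).
Whole-batch sum: Σ batch = 111.0 kg; ignition loss, Σ(batch × LOI) = 10.97 kg; yield, glass over the total, = 90.11%.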